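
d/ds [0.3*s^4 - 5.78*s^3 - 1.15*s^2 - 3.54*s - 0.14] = 1.2*s^3 - 17.34*s^2 - 2.3*s - 3.54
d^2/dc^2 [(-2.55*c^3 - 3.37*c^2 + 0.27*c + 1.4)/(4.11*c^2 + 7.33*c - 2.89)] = (5.6843418860808e-14*c^5 - 2.27373675443232e-13*c^4 - 122.421684*c^3 + 225.833112*c^2 + 144.515988*c + 138.845084)/(69.426531*c^6 + 371.457279*c^5 + 516.02283*c^4 - 128.557205*c^3 - 362.84817*c^2 + 183.662679*c - 24.137569)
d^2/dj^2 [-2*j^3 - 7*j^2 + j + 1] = -12*j - 14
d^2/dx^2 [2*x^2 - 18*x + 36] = 4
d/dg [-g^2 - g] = -2*g - 1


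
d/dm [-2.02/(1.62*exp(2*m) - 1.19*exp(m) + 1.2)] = (6.5448*exp(m) - 2.4038)*exp(m)/(1.62*exp(2*m) - 1.19*exp(m) + 1.2)^2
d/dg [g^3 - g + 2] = 3*g^2 - 1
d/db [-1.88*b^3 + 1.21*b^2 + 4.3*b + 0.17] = -5.64*b^2 + 2.42*b + 4.3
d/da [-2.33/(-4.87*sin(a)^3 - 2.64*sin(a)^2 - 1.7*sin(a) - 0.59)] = (-12.3024*sin(a) + 17.02065*cos(2*a) - 20.98165)*cos(a)/(4.87*sin(a)^3 + 2.64*sin(a)^2 + 1.7*sin(a) + 0.59)^2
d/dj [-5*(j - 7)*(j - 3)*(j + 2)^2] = -20*j^3 + 90*j^2 + 150*j - 220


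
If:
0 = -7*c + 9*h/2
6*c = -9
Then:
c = -3/2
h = -7/3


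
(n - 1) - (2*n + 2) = -n - 3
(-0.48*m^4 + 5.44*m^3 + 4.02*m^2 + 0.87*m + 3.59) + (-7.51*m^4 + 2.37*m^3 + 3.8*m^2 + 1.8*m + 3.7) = -7.99*m^4 + 7.81*m^3 + 7.82*m^2 + 2.67*m + 7.29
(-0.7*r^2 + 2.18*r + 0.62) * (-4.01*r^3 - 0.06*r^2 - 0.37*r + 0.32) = 2.807*r^5 - 8.6998*r^4 - 2.358*r^3 - 1.0678*r^2 + 0.4682*r + 0.1984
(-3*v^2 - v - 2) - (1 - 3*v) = -3*v^2 + 2*v - 3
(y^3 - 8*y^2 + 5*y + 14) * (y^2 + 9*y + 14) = y^5 + y^4 - 53*y^3 - 53*y^2 + 196*y + 196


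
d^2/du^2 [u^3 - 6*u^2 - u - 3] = 6*u - 12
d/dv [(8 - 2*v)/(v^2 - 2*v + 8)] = 2*v*(v - 8)/(v^4 - 4*v^3 + 20*v^2 - 32*v + 64)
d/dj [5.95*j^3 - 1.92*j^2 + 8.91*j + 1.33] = 17.85*j^2 - 3.84*j + 8.91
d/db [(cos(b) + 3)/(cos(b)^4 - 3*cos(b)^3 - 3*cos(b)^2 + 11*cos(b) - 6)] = 3*(cos(b)^3 + 3*cos(b)^2 - 7*cos(b) - 13)*sin(b)/((cos(b) - 3)^2*(cos(b) - 1)^3*(cos(b) + 2)^2)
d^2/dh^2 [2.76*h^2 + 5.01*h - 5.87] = 5.52000000000000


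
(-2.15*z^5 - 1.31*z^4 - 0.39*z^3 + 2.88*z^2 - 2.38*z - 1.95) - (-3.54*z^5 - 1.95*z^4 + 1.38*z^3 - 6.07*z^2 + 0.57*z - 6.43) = 1.39*z^5 + 0.64*z^4 - 1.77*z^3 + 8.95*z^2 - 2.95*z + 4.48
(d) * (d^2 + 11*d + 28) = d^3 + 11*d^2 + 28*d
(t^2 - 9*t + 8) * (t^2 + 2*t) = t^4 - 7*t^3 - 10*t^2 + 16*t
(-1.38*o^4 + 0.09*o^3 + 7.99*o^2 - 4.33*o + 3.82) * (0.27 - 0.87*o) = 1.2006*o^5 - 0.4509*o^4 - 6.927*o^3 + 5.9244*o^2 - 4.4925*o + 1.0314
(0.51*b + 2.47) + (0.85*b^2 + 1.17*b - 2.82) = 0.85*b^2 + 1.68*b - 0.35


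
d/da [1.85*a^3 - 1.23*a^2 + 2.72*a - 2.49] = 5.55*a^2 - 2.46*a + 2.72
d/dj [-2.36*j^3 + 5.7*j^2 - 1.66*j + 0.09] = -7.08*j^2 + 11.4*j - 1.66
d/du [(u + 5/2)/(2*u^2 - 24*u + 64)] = (u^2 - 12*u - (u - 6)*(2*u + 5) + 32)/(2*(u^2 - 12*u + 32)^2)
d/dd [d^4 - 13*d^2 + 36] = 4*d^3 - 26*d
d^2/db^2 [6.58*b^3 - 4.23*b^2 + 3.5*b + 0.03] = 39.48*b - 8.46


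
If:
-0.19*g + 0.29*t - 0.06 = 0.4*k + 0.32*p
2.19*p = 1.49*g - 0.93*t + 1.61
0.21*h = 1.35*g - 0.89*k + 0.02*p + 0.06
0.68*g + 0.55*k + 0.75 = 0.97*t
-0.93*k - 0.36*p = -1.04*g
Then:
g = 0.22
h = 1.49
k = 0.06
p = 0.48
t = 0.96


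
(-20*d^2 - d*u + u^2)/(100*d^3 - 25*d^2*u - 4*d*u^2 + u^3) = (4*d + u)/(-20*d^2 + d*u + u^2)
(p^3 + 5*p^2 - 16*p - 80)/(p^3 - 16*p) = (p + 5)/p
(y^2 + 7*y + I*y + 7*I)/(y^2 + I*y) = (y + 7)/y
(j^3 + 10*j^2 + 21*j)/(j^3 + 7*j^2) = (j + 3)/j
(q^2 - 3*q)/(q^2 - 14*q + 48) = q*(q - 3)/(q^2 - 14*q + 48)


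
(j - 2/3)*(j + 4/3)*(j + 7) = j^3 + 23*j^2/3 + 34*j/9 - 56/9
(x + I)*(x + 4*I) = x^2 + 5*I*x - 4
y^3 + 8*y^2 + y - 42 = (y - 2)*(y + 3)*(y + 7)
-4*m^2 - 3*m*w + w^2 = (-4*m + w)*(m + w)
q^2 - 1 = (q - 1)*(q + 1)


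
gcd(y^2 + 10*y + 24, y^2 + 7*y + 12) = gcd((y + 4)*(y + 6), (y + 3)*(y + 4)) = y + 4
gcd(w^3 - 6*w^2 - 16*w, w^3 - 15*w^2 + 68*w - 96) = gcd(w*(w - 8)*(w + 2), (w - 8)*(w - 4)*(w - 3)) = w - 8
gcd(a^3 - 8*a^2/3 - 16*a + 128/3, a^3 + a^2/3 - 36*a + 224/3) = a^2 - 20*a/3 + 32/3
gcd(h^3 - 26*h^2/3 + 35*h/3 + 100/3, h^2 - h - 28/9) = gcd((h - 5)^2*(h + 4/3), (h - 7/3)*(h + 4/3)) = h + 4/3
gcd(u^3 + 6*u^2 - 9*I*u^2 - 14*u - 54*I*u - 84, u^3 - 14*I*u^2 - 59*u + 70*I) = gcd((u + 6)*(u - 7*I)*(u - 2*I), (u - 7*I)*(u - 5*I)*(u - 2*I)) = u^2 - 9*I*u - 14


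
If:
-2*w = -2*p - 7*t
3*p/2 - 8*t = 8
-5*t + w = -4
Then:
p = -176/23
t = -56/23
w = -372/23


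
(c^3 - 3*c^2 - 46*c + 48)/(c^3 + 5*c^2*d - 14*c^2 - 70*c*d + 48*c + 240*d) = (c^2 + 5*c - 6)/(c^2 + 5*c*d - 6*c - 30*d)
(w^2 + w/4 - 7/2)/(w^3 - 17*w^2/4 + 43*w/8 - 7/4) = 2*(w + 2)/(2*w^2 - 5*w + 2)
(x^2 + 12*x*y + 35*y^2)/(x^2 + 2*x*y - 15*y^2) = (x + 7*y)/(x - 3*y)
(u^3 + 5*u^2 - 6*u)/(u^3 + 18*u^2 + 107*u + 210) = u*(u - 1)/(u^2 + 12*u + 35)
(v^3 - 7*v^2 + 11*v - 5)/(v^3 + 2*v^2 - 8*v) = (v^3 - 7*v^2 + 11*v - 5)/(v*(v^2 + 2*v - 8))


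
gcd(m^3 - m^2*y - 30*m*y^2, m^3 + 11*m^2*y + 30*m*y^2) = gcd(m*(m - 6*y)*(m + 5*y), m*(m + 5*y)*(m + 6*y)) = m^2 + 5*m*y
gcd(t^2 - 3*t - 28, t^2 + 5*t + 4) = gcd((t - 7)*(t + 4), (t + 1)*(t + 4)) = t + 4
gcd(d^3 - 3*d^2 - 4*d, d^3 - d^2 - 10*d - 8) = d^2 - 3*d - 4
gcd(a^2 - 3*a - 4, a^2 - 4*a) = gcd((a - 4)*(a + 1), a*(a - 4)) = a - 4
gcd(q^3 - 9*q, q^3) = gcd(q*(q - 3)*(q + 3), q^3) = q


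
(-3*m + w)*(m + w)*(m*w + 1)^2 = -3*m^4*w^2 - 2*m^3*w^3 - 6*m^3*w + m^2*w^4 - 4*m^2*w^2 - 3*m^2 + 2*m*w^3 - 2*m*w + w^2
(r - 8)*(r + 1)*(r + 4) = r^3 - 3*r^2 - 36*r - 32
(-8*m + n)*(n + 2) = -8*m*n - 16*m + n^2 + 2*n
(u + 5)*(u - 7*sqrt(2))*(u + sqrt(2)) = u^3 - 6*sqrt(2)*u^2 + 5*u^2 - 30*sqrt(2)*u - 14*u - 70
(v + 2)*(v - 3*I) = v^2 + 2*v - 3*I*v - 6*I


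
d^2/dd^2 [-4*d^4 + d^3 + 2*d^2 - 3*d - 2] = -48*d^2 + 6*d + 4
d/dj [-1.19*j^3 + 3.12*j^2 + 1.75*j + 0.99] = -3.57*j^2 + 6.24*j + 1.75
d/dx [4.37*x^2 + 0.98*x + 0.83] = 8.74*x + 0.98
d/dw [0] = 0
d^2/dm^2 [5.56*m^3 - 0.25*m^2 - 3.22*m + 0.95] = 33.36*m - 0.5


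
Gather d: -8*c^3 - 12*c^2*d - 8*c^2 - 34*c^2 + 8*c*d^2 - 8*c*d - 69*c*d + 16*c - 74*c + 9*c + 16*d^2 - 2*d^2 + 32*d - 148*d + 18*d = -8*c^3 - 42*c^2 - 49*c + d^2*(8*c + 14) + d*(-12*c^2 - 77*c - 98)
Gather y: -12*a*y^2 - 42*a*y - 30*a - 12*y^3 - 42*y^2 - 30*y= -30*a - 12*y^3 + y^2*(-12*a - 42) + y*(-42*a - 30)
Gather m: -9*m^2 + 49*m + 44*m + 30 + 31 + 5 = -9*m^2 + 93*m + 66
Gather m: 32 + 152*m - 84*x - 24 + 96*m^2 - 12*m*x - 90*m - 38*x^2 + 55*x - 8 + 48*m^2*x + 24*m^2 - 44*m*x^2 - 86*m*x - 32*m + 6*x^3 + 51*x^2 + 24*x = m^2*(48*x + 120) + m*(-44*x^2 - 98*x + 30) + 6*x^3 + 13*x^2 - 5*x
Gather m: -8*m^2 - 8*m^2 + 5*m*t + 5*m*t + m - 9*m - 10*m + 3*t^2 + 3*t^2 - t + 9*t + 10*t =-16*m^2 + m*(10*t - 18) + 6*t^2 + 18*t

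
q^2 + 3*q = q*(q + 3)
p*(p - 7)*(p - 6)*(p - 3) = p^4 - 16*p^3 + 81*p^2 - 126*p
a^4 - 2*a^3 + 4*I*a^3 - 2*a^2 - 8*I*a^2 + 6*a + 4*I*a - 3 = (a - 1)*(a + 3*I)*(-I*a + 1)*(I*a - I)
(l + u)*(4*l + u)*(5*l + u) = 20*l^3 + 29*l^2*u + 10*l*u^2 + u^3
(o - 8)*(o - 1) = o^2 - 9*o + 8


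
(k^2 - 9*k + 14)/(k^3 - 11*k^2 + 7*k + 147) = (k - 2)/(k^2 - 4*k - 21)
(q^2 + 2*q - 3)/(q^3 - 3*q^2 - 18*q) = (q - 1)/(q*(q - 6))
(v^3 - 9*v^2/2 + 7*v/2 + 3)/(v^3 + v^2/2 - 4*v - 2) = (v - 3)/(v + 2)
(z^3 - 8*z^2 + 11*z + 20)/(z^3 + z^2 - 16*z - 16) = (z - 5)/(z + 4)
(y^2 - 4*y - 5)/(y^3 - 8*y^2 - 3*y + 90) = (y + 1)/(y^2 - 3*y - 18)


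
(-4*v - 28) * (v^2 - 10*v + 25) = -4*v^3 + 12*v^2 + 180*v - 700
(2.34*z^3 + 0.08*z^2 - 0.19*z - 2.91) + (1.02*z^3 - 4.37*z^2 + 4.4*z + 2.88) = 3.36*z^3 - 4.29*z^2 + 4.21*z - 0.0300000000000002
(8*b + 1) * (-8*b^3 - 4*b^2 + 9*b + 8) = -64*b^4 - 40*b^3 + 68*b^2 + 73*b + 8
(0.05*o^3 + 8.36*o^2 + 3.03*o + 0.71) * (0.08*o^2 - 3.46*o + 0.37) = 0.004*o^5 + 0.4958*o^4 - 28.6647*o^3 - 7.3338*o^2 - 1.3355*o + 0.2627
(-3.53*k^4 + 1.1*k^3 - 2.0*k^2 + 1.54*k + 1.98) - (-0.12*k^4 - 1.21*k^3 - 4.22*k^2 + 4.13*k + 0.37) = -3.41*k^4 + 2.31*k^3 + 2.22*k^2 - 2.59*k + 1.61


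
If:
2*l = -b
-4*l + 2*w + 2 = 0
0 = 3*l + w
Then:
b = -2/5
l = 1/5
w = -3/5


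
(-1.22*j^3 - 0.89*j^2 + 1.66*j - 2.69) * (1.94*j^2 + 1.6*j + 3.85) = -2.3668*j^5 - 3.6786*j^4 - 2.9006*j^3 - 5.9891*j^2 + 2.087*j - 10.3565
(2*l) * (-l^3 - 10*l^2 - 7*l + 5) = -2*l^4 - 20*l^3 - 14*l^2 + 10*l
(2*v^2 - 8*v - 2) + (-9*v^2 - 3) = -7*v^2 - 8*v - 5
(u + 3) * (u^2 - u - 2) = u^3 + 2*u^2 - 5*u - 6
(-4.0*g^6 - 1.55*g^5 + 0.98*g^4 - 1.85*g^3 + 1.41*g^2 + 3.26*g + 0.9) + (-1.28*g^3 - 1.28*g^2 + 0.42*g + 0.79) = -4.0*g^6 - 1.55*g^5 + 0.98*g^4 - 3.13*g^3 + 0.13*g^2 + 3.68*g + 1.69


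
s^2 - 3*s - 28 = (s - 7)*(s + 4)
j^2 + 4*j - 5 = (j - 1)*(j + 5)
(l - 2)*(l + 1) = l^2 - l - 2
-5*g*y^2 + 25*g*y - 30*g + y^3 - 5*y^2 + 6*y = (-5*g + y)*(y - 3)*(y - 2)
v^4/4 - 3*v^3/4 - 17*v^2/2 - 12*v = v*(v/4 + 1/2)*(v - 8)*(v + 3)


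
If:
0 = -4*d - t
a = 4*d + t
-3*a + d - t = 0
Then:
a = 0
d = 0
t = 0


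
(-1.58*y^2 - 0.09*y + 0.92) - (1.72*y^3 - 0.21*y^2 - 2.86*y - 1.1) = -1.72*y^3 - 1.37*y^2 + 2.77*y + 2.02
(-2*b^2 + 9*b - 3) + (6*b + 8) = -2*b^2 + 15*b + 5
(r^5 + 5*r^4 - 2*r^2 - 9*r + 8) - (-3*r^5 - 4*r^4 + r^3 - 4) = 4*r^5 + 9*r^4 - r^3 - 2*r^2 - 9*r + 12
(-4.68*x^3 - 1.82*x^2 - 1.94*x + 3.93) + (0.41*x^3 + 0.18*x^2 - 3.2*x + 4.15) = -4.27*x^3 - 1.64*x^2 - 5.14*x + 8.08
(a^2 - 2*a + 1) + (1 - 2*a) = a^2 - 4*a + 2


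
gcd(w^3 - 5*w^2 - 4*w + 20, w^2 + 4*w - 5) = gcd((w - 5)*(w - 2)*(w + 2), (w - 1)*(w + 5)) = 1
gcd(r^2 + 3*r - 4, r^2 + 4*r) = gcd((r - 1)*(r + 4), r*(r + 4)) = r + 4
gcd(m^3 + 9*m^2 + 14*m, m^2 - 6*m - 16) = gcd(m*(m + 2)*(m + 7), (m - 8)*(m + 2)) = m + 2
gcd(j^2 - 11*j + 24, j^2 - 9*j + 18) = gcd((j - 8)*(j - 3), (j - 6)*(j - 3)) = j - 3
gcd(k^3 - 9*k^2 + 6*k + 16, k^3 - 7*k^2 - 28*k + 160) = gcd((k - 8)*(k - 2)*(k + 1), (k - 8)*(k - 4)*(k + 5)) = k - 8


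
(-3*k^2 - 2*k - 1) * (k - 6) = -3*k^3 + 16*k^2 + 11*k + 6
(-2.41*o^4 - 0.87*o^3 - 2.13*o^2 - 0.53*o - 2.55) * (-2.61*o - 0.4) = 6.2901*o^5 + 3.2347*o^4 + 5.9073*o^3 + 2.2353*o^2 + 6.8675*o + 1.02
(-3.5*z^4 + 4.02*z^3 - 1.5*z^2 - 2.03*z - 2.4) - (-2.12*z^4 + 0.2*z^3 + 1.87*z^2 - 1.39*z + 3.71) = -1.38*z^4 + 3.82*z^3 - 3.37*z^2 - 0.64*z - 6.11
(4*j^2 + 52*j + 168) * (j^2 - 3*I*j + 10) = 4*j^4 + 52*j^3 - 12*I*j^3 + 208*j^2 - 156*I*j^2 + 520*j - 504*I*j + 1680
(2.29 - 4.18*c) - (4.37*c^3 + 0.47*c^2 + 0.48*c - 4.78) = -4.37*c^3 - 0.47*c^2 - 4.66*c + 7.07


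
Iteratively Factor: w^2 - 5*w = (w - 5)*(w)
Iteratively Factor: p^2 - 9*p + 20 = (p - 5)*(p - 4)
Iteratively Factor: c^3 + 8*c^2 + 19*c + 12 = (c + 1)*(c^2 + 7*c + 12) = (c + 1)*(c + 4)*(c + 3)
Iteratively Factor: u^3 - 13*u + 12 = (u + 4)*(u^2 - 4*u + 3) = (u - 1)*(u + 4)*(u - 3)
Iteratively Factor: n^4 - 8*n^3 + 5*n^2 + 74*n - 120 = (n + 3)*(n^3 - 11*n^2 + 38*n - 40) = (n - 4)*(n + 3)*(n^2 - 7*n + 10) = (n - 5)*(n - 4)*(n + 3)*(n - 2)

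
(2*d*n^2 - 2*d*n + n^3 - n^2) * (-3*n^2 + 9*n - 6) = -6*d*n^4 + 24*d*n^3 - 30*d*n^2 + 12*d*n - 3*n^5 + 12*n^4 - 15*n^3 + 6*n^2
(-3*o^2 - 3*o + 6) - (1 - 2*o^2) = -o^2 - 3*o + 5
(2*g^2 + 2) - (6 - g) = 2*g^2 + g - 4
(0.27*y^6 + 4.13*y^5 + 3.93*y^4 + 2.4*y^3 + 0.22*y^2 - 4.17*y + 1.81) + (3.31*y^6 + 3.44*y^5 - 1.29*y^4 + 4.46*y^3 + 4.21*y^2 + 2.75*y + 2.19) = 3.58*y^6 + 7.57*y^5 + 2.64*y^4 + 6.86*y^3 + 4.43*y^2 - 1.42*y + 4.0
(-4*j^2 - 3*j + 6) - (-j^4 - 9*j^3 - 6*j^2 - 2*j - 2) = j^4 + 9*j^3 + 2*j^2 - j + 8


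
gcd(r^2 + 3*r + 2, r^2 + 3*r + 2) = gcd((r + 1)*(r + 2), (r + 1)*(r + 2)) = r^2 + 3*r + 2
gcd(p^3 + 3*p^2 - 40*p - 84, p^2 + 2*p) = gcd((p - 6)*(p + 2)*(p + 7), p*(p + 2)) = p + 2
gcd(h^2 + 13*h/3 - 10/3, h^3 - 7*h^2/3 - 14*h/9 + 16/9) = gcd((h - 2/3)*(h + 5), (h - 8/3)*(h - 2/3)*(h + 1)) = h - 2/3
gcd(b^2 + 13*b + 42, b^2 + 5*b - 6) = b + 6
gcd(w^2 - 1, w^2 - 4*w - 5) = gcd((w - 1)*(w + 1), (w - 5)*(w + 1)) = w + 1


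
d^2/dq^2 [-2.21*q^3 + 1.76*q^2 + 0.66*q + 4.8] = 3.52 - 13.26*q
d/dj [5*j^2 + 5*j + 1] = 10*j + 5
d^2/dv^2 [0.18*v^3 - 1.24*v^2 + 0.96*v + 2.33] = 1.08*v - 2.48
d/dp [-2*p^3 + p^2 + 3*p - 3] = -6*p^2 + 2*p + 3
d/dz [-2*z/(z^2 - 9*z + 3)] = 2*(z^2 - 3)/(z^4 - 18*z^3 + 87*z^2 - 54*z + 9)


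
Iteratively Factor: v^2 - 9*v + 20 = (v - 5)*(v - 4)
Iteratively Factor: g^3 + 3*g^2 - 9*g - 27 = (g + 3)*(g^2 - 9) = (g + 3)^2*(g - 3)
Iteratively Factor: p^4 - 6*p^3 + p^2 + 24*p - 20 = (p - 2)*(p^3 - 4*p^2 - 7*p + 10) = (p - 2)*(p - 1)*(p^2 - 3*p - 10) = (p - 2)*(p - 1)*(p + 2)*(p - 5)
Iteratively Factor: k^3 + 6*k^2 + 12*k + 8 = (k + 2)*(k^2 + 4*k + 4) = (k + 2)^2*(k + 2)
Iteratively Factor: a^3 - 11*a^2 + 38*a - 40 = (a - 5)*(a^2 - 6*a + 8) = (a - 5)*(a - 2)*(a - 4)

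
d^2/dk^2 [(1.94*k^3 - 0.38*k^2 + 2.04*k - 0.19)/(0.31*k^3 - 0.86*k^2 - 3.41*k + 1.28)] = (0.961372000000001*k^6 + 13.480908*k^5 - 15.129984*k^4 + 61.868884*k^3 - 62.66781*k^2 + 29.653956*k + 11.726218)/(0.029791*k^9 - 0.247938*k^8 - 0.295275*k^7 + 5.187604*k^6 + 1.200537*k^5 - 35.278962*k^4 - 15.605741*k^3 + 40.424832*k^2 - 16.760832*k + 2.097152)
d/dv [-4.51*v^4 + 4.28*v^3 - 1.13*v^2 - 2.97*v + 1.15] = -18.04*v^3 + 12.84*v^2 - 2.26*v - 2.97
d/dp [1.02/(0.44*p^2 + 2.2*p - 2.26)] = (-0.8976*p - 2.244)/(0.44*p^2 + 2.2*p - 2.26)^2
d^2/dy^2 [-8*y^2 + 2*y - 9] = -16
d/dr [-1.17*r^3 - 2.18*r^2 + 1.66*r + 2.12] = -3.51*r^2 - 4.36*r + 1.66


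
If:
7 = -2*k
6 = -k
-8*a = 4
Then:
No Solution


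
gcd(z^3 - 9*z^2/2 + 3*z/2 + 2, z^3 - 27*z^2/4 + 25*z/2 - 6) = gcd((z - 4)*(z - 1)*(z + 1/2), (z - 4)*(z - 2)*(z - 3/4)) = z - 4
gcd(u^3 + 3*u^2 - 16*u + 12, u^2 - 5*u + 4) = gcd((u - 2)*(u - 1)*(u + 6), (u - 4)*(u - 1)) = u - 1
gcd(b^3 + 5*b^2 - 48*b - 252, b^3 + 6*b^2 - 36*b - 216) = b^2 + 12*b + 36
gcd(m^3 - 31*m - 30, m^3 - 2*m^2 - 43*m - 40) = m^2 + 6*m + 5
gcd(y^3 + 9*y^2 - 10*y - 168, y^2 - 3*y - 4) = y - 4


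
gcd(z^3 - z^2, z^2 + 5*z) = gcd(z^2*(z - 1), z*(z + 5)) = z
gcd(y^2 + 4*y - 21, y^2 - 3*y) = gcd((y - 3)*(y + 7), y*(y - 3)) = y - 3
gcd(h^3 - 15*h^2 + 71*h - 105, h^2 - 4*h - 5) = h - 5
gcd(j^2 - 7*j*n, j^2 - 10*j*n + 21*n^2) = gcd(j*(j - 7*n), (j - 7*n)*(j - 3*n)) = j - 7*n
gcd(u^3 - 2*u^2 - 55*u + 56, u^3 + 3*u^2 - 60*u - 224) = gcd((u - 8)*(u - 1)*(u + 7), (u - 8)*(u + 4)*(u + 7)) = u^2 - u - 56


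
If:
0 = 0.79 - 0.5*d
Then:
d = 1.58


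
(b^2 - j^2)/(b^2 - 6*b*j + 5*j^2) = (b + j)/(b - 5*j)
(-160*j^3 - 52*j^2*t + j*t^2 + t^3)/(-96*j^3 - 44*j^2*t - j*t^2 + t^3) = (5*j + t)/(3*j + t)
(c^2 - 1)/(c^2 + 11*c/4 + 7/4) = 4*(c - 1)/(4*c + 7)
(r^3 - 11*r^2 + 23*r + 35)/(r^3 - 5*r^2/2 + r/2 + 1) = 2*(r^3 - 11*r^2 + 23*r + 35)/(2*r^3 - 5*r^2 + r + 2)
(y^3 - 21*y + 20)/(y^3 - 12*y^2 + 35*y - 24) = (y^2 + y - 20)/(y^2 - 11*y + 24)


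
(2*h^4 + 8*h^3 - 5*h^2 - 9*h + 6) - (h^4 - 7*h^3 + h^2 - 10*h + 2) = h^4 + 15*h^3 - 6*h^2 + h + 4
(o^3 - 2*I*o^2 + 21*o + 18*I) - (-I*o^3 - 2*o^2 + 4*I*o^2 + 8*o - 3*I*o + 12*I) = o^3 + I*o^3 + 2*o^2 - 6*I*o^2 + 13*o + 3*I*o + 6*I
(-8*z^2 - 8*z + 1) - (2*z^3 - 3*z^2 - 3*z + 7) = -2*z^3 - 5*z^2 - 5*z - 6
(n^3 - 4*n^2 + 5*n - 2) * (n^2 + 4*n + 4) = n^5 - 7*n^3 + 2*n^2 + 12*n - 8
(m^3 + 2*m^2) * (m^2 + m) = m^5 + 3*m^4 + 2*m^3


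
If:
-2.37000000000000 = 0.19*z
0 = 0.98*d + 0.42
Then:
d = -0.43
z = -12.47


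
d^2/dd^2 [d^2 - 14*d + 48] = 2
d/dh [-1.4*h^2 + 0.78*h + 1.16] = 0.78 - 2.8*h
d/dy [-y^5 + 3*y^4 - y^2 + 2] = y*(-5*y^3 + 12*y^2 - 2)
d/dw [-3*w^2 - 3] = -6*w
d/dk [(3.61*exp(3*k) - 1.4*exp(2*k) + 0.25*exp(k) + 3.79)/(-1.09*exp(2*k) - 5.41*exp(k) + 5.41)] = (-3.9349*exp(4*k) - 39.0602*exp(3*k) + 66.4368*exp(2*k) - 6.8858*exp(k) + 21.8564)*exp(k)/(1.1881*exp(4*k) + 11.7938*exp(3*k) + 17.4743*exp(2*k) - 58.5362*exp(k) + 29.2681)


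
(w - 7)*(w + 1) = w^2 - 6*w - 7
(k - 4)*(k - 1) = k^2 - 5*k + 4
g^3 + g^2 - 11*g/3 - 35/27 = (g - 5/3)*(g + 1/3)*(g + 7/3)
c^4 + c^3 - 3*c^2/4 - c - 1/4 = (c - 1)*(c + 1/2)^2*(c + 1)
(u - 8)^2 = u^2 - 16*u + 64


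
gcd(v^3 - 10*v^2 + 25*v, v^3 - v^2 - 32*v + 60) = v - 5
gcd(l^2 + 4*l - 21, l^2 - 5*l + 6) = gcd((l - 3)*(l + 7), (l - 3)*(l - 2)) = l - 3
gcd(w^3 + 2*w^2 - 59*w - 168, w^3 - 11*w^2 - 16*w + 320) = w - 8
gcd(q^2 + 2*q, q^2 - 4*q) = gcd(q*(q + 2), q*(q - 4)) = q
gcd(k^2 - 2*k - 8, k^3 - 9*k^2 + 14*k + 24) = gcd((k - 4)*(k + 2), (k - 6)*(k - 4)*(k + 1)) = k - 4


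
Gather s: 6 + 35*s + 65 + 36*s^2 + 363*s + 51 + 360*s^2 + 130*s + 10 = 396*s^2 + 528*s + 132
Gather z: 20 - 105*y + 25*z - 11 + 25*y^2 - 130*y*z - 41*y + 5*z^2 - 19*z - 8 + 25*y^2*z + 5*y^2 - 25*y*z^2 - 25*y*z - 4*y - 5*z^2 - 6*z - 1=30*y^2 - 25*y*z^2 - 150*y + z*(25*y^2 - 155*y)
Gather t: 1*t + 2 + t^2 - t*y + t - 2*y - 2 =t^2 + t*(2 - y) - 2*y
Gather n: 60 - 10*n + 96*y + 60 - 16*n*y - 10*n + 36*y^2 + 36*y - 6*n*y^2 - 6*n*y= n*(-6*y^2 - 22*y - 20) + 36*y^2 + 132*y + 120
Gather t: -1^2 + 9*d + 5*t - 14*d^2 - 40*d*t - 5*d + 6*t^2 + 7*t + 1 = -14*d^2 + 4*d + 6*t^2 + t*(12 - 40*d)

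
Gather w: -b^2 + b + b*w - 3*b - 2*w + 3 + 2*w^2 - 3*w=-b^2 - 2*b + 2*w^2 + w*(b - 5) + 3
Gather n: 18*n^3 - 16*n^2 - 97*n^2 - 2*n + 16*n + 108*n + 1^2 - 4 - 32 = 18*n^3 - 113*n^2 + 122*n - 35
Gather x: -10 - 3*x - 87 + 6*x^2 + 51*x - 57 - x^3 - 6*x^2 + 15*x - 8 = -x^3 + 63*x - 162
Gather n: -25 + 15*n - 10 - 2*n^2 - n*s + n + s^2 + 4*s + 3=-2*n^2 + n*(16 - s) + s^2 + 4*s - 32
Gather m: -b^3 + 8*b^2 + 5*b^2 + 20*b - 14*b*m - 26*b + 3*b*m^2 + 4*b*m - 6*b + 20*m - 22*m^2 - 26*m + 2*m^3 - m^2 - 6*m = -b^3 + 13*b^2 - 12*b + 2*m^3 + m^2*(3*b - 23) + m*(-10*b - 12)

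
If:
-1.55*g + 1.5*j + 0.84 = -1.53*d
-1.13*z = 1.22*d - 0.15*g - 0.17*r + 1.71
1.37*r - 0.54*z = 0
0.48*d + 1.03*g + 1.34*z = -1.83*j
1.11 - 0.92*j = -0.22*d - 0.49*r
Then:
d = -5.41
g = -4.07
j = 0.76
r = 1.59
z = 4.03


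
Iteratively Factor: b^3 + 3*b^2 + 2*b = (b + 1)*(b^2 + 2*b) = (b + 1)*(b + 2)*(b)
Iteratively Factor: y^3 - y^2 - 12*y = (y + 3)*(y^2 - 4*y) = (y - 4)*(y + 3)*(y)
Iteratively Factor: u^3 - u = (u + 1)*(u^2 - u) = (u - 1)*(u + 1)*(u)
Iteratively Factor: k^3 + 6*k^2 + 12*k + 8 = (k + 2)*(k^2 + 4*k + 4) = (k + 2)^2*(k + 2)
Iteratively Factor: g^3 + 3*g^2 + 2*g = (g + 1)*(g^2 + 2*g) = g*(g + 1)*(g + 2)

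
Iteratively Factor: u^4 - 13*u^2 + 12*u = (u - 3)*(u^3 + 3*u^2 - 4*u) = (u - 3)*(u + 4)*(u^2 - u) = (u - 3)*(u - 1)*(u + 4)*(u)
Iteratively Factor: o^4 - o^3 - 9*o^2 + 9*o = (o - 3)*(o^3 + 2*o^2 - 3*o) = (o - 3)*(o - 1)*(o^2 + 3*o) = (o - 3)*(o - 1)*(o + 3)*(o)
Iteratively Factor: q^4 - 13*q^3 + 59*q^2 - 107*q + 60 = (q - 5)*(q^3 - 8*q^2 + 19*q - 12) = (q - 5)*(q - 4)*(q^2 - 4*q + 3) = (q - 5)*(q - 4)*(q - 1)*(q - 3)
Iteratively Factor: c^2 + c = (c)*(c + 1)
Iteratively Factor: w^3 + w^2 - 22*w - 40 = (w - 5)*(w^2 + 6*w + 8) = (w - 5)*(w + 2)*(w + 4)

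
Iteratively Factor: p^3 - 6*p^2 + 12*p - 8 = (p - 2)*(p^2 - 4*p + 4) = (p - 2)^2*(p - 2)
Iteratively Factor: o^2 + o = (o + 1)*(o)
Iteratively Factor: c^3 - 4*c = (c + 2)*(c^2 - 2*c) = c*(c + 2)*(c - 2)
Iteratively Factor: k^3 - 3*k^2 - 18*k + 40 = (k - 2)*(k^2 - k - 20) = (k - 2)*(k + 4)*(k - 5)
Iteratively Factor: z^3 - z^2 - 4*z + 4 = (z - 2)*(z^2 + z - 2) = (z - 2)*(z - 1)*(z + 2)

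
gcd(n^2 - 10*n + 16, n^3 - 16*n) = 1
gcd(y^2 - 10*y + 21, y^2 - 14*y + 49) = y - 7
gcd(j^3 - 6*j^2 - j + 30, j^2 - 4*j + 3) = j - 3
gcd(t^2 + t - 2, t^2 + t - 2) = t^2 + t - 2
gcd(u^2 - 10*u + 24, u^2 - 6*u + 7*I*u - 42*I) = u - 6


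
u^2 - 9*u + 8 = (u - 8)*(u - 1)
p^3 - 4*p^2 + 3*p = p*(p - 3)*(p - 1)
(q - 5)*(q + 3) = q^2 - 2*q - 15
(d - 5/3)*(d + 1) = d^2 - 2*d/3 - 5/3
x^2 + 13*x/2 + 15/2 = (x + 3/2)*(x + 5)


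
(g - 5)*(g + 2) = g^2 - 3*g - 10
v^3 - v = v*(v - 1)*(v + 1)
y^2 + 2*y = y*(y + 2)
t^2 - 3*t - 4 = (t - 4)*(t + 1)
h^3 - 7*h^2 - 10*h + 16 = (h - 8)*(h - 1)*(h + 2)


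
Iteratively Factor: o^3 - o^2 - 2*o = (o - 2)*(o^2 + o) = o*(o - 2)*(o + 1)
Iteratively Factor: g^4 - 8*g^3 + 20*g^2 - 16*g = (g - 2)*(g^3 - 6*g^2 + 8*g) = (g - 2)^2*(g^2 - 4*g) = g*(g - 2)^2*(g - 4)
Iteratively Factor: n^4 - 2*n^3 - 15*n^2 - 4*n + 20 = (n - 1)*(n^3 - n^2 - 16*n - 20) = (n - 1)*(n + 2)*(n^2 - 3*n - 10) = (n - 5)*(n - 1)*(n + 2)*(n + 2)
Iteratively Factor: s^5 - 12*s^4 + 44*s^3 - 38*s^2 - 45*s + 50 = (s - 1)*(s^4 - 11*s^3 + 33*s^2 - 5*s - 50) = (s - 5)*(s - 1)*(s^3 - 6*s^2 + 3*s + 10) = (s - 5)*(s - 2)*(s - 1)*(s^2 - 4*s - 5) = (s - 5)*(s - 2)*(s - 1)*(s + 1)*(s - 5)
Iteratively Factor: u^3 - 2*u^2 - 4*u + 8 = (u + 2)*(u^2 - 4*u + 4) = (u - 2)*(u + 2)*(u - 2)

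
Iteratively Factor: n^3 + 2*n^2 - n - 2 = (n + 2)*(n^2 - 1) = (n - 1)*(n + 2)*(n + 1)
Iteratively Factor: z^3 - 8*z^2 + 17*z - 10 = (z - 1)*(z^2 - 7*z + 10) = (z - 2)*(z - 1)*(z - 5)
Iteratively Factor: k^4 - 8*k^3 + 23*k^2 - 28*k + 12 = (k - 3)*(k^3 - 5*k^2 + 8*k - 4) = (k - 3)*(k - 2)*(k^2 - 3*k + 2) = (k - 3)*(k - 2)*(k - 1)*(k - 2)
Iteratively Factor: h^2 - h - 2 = (h - 2)*(h + 1)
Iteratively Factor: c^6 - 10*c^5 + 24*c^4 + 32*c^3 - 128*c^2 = (c - 4)*(c^5 - 6*c^4 + 32*c^2) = c*(c - 4)*(c^4 - 6*c^3 + 32*c) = c*(c - 4)*(c + 2)*(c^3 - 8*c^2 + 16*c) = c*(c - 4)^2*(c + 2)*(c^2 - 4*c) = c*(c - 4)^3*(c + 2)*(c)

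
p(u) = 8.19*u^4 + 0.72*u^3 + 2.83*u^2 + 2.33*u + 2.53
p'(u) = 32.76*u^3 + 2.16*u^2 + 5.66*u + 2.33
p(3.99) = 2178.37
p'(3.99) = 2140.26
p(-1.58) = 54.11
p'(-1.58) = -130.44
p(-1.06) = 12.72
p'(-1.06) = -40.26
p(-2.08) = 156.75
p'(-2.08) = -294.90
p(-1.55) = 50.31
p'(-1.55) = -123.25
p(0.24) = 3.29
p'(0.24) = 4.27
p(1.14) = 23.76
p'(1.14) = 60.12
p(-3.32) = 994.67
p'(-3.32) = -1191.48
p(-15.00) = 412793.08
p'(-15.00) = -110161.57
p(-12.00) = 168965.77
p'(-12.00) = -56363.83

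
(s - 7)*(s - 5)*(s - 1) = s^3 - 13*s^2 + 47*s - 35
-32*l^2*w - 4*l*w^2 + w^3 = w*(-8*l + w)*(4*l + w)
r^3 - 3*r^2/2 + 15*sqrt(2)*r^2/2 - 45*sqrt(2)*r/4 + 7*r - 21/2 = (r - 3/2)*(r + sqrt(2)/2)*(r + 7*sqrt(2))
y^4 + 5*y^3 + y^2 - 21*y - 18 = (y - 2)*(y + 1)*(y + 3)^2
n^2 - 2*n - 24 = (n - 6)*(n + 4)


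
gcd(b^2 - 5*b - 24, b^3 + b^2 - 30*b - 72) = b + 3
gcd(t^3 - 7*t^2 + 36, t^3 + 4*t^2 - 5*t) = 1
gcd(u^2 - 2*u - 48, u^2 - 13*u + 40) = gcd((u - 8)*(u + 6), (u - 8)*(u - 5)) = u - 8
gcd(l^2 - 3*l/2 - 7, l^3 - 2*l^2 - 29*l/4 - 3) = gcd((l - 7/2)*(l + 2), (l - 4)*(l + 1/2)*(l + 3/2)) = 1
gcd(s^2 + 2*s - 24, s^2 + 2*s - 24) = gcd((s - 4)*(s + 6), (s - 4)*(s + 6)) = s^2 + 2*s - 24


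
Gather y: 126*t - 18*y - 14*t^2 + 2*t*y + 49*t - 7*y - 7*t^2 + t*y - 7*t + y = -21*t^2 + 168*t + y*(3*t - 24)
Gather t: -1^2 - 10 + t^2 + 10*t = t^2 + 10*t - 11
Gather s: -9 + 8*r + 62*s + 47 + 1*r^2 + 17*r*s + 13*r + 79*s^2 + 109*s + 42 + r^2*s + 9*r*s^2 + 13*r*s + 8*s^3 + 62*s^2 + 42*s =r^2 + 21*r + 8*s^3 + s^2*(9*r + 141) + s*(r^2 + 30*r + 213) + 80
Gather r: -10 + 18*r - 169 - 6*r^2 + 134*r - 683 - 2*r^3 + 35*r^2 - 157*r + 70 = -2*r^3 + 29*r^2 - 5*r - 792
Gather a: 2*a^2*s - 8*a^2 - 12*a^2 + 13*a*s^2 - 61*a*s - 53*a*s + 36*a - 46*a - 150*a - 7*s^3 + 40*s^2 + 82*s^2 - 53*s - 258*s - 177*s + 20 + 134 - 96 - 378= a^2*(2*s - 20) + a*(13*s^2 - 114*s - 160) - 7*s^3 + 122*s^2 - 488*s - 320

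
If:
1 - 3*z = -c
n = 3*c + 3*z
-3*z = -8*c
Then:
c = 1/7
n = 11/7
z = 8/21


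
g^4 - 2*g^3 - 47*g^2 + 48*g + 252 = (g - 7)*(g - 3)*(g + 2)*(g + 6)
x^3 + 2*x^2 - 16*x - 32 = (x - 4)*(x + 2)*(x + 4)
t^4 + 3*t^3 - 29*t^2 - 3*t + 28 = (t - 4)*(t - 1)*(t + 1)*(t + 7)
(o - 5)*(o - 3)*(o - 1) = o^3 - 9*o^2 + 23*o - 15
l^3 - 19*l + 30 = (l - 3)*(l - 2)*(l + 5)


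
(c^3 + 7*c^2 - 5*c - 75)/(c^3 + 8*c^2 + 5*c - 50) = (c - 3)/(c - 2)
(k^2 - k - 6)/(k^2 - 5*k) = (k^2 - k - 6)/(k*(k - 5))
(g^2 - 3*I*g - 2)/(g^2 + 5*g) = (g^2 - 3*I*g - 2)/(g*(g + 5))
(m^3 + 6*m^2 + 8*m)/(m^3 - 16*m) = (m + 2)/(m - 4)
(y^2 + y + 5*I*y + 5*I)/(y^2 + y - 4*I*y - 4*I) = (y + 5*I)/(y - 4*I)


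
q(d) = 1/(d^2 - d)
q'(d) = (1 - 2*d)/(d^2 - d)^2 = (1 - 2*d)/(d^2*(d - 1)^2)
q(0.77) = -5.65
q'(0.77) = -17.22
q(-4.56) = 0.04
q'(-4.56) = 0.02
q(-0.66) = 0.91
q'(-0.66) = 1.93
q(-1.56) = 0.25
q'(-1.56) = 0.26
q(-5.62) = 0.03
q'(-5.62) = 0.01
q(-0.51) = 1.30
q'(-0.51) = 3.41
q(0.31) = -4.68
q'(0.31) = 8.31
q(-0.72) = 0.81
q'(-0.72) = 1.59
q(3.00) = 0.17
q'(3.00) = -0.14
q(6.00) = 0.03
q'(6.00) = -0.01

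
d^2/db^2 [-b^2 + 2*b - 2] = -2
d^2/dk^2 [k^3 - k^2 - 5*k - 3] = 6*k - 2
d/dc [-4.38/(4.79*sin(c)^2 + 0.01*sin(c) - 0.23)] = (41.9604*sin(c) + 0.0438)*cos(c)/(4.79*sin(c)^2 + 0.01*sin(c) - 0.23)^2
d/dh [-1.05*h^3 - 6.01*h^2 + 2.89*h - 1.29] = -3.15*h^2 - 12.02*h + 2.89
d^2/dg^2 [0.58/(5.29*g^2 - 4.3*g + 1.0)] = (-32.461556*g^2 + 26.38652*g + 0.58*(10.58*g - 4.3)*(21.16*g - 8.6) - 6.1364)/(5.29*g^2 - 4.3*g + 1.0)^3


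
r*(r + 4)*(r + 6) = r^3 + 10*r^2 + 24*r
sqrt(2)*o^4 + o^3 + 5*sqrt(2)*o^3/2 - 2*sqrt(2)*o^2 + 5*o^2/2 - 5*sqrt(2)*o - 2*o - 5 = (o + 5/2)*(o - sqrt(2))*(o + sqrt(2))*(sqrt(2)*o + 1)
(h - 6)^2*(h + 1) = h^3 - 11*h^2 + 24*h + 36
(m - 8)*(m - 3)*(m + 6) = m^3 - 5*m^2 - 42*m + 144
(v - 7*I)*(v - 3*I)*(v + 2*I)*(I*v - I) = I*v^4 + 8*v^3 - I*v^3 - 8*v^2 - I*v^2 + 42*v + I*v - 42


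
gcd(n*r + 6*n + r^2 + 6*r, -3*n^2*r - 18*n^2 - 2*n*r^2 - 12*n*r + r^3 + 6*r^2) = n*r + 6*n + r^2 + 6*r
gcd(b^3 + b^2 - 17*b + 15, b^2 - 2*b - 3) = b - 3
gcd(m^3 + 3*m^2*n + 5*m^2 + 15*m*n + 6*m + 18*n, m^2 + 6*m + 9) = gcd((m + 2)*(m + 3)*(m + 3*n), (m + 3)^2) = m + 3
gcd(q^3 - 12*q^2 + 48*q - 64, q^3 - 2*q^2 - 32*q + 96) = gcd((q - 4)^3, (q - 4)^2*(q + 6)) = q^2 - 8*q + 16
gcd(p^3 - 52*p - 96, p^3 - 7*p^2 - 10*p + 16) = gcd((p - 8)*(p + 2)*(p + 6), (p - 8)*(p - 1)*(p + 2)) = p^2 - 6*p - 16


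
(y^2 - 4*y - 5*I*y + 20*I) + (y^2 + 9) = 2*y^2 - 4*y - 5*I*y + 9 + 20*I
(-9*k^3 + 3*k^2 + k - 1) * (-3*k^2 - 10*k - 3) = 27*k^5 + 81*k^4 - 6*k^3 - 16*k^2 + 7*k + 3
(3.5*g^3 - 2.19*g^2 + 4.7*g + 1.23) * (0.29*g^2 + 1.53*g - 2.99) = 1.015*g^5 + 4.7199*g^4 - 12.4527*g^3 + 14.0958*g^2 - 12.1711*g - 3.6777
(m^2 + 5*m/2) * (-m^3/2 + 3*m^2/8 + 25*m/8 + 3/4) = -m^5/2 - 7*m^4/8 + 65*m^3/16 + 137*m^2/16 + 15*m/8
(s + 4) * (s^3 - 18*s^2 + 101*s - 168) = s^4 - 14*s^3 + 29*s^2 + 236*s - 672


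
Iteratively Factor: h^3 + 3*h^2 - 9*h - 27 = (h - 3)*(h^2 + 6*h + 9) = (h - 3)*(h + 3)*(h + 3)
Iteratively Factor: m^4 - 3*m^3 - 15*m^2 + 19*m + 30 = (m + 1)*(m^3 - 4*m^2 - 11*m + 30) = (m - 2)*(m + 1)*(m^2 - 2*m - 15) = (m - 5)*(m - 2)*(m + 1)*(m + 3)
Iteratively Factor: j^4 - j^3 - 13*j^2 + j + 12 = (j + 3)*(j^3 - 4*j^2 - j + 4) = (j - 4)*(j + 3)*(j^2 - 1) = (j - 4)*(j - 1)*(j + 3)*(j + 1)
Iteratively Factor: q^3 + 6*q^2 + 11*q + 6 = (q + 2)*(q^2 + 4*q + 3) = (q + 2)*(q + 3)*(q + 1)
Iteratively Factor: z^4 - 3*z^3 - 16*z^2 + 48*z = (z)*(z^3 - 3*z^2 - 16*z + 48) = z*(z + 4)*(z^2 - 7*z + 12) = z*(z - 4)*(z + 4)*(z - 3)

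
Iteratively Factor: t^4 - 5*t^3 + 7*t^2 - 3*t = (t - 1)*(t^3 - 4*t^2 + 3*t) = (t - 3)*(t - 1)*(t^2 - t) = (t - 3)*(t - 1)^2*(t)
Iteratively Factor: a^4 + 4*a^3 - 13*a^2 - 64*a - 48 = (a + 4)*(a^3 - 13*a - 12) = (a + 3)*(a + 4)*(a^2 - 3*a - 4) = (a - 4)*(a + 3)*(a + 4)*(a + 1)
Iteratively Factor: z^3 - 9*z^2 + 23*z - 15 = (z - 3)*(z^2 - 6*z + 5) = (z - 3)*(z - 1)*(z - 5)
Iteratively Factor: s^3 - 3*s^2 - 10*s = (s - 5)*(s^2 + 2*s) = s*(s - 5)*(s + 2)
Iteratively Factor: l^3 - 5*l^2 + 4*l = (l - 1)*(l^2 - 4*l) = (l - 4)*(l - 1)*(l)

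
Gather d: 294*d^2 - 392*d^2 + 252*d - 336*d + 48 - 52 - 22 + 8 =-98*d^2 - 84*d - 18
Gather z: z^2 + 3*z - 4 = z^2 + 3*z - 4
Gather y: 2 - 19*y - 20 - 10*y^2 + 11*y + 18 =-10*y^2 - 8*y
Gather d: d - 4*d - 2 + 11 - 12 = -3*d - 3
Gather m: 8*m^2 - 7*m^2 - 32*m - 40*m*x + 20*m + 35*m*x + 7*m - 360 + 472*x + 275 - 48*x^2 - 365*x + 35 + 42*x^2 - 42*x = m^2 + m*(-5*x - 5) - 6*x^2 + 65*x - 50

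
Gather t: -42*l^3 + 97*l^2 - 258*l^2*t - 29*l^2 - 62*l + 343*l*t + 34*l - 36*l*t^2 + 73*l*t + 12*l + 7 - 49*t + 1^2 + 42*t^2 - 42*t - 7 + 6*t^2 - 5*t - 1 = -42*l^3 + 68*l^2 - 16*l + t^2*(48 - 36*l) + t*(-258*l^2 + 416*l - 96)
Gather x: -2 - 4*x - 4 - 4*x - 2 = -8*x - 8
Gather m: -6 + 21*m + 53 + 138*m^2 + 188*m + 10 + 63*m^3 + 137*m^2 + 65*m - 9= 63*m^3 + 275*m^2 + 274*m + 48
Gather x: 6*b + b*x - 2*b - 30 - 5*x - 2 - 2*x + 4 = 4*b + x*(b - 7) - 28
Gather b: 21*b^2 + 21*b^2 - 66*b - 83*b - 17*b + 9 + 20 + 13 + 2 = 42*b^2 - 166*b + 44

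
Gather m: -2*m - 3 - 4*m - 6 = -6*m - 9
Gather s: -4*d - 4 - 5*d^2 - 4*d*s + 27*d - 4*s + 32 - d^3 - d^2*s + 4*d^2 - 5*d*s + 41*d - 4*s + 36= -d^3 - d^2 + 64*d + s*(-d^2 - 9*d - 8) + 64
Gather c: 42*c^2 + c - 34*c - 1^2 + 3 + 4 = 42*c^2 - 33*c + 6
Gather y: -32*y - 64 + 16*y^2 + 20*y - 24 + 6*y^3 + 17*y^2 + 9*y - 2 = 6*y^3 + 33*y^2 - 3*y - 90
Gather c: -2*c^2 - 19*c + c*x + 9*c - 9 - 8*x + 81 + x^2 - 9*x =-2*c^2 + c*(x - 10) + x^2 - 17*x + 72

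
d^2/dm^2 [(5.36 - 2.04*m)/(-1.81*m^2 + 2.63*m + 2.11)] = ((30.1336 - 22.1544*m)*(-1.81*m^2 + 2.63*m + 2.11) - (2.04*m - 5.36)*(3.62*m - 2.63)*(7.24*m - 5.26))/(-1.81*m^2 + 2.63*m + 2.11)^3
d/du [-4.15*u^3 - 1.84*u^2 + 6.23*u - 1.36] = -12.45*u^2 - 3.68*u + 6.23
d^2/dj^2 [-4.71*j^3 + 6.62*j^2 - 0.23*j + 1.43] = 13.24 - 28.26*j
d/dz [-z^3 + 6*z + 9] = 6 - 3*z^2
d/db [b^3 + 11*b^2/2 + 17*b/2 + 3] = 3*b^2 + 11*b + 17/2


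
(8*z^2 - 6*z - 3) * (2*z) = 16*z^3 - 12*z^2 - 6*z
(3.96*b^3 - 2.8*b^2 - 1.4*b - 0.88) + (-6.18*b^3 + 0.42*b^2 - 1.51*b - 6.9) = -2.22*b^3 - 2.38*b^2 - 2.91*b - 7.78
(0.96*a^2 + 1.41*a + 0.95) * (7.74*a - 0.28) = 7.4304*a^3 + 10.6446*a^2 + 6.9582*a - 0.266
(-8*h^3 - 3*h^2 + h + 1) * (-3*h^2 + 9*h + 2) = 24*h^5 - 63*h^4 - 46*h^3 + 11*h + 2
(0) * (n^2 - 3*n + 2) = 0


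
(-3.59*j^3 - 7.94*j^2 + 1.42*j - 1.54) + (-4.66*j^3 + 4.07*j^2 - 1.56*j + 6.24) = -8.25*j^3 - 3.87*j^2 - 0.14*j + 4.7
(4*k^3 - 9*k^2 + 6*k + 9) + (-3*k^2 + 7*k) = 4*k^3 - 12*k^2 + 13*k + 9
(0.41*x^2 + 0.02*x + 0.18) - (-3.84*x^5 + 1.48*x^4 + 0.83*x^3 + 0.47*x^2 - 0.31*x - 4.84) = 3.84*x^5 - 1.48*x^4 - 0.83*x^3 - 0.06*x^2 + 0.33*x + 5.02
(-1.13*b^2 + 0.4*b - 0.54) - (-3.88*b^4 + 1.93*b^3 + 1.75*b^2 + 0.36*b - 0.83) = 3.88*b^4 - 1.93*b^3 - 2.88*b^2 + 0.04*b + 0.29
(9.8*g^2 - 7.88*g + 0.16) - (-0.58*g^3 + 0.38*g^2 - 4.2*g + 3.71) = 0.58*g^3 + 9.42*g^2 - 3.68*g - 3.55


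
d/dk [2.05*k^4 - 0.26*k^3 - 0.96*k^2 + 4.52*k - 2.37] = 8.2*k^3 - 0.78*k^2 - 1.92*k + 4.52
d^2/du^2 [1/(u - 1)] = 2/(u - 1)^3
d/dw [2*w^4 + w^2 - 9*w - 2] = 8*w^3 + 2*w - 9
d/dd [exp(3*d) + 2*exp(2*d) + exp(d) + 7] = (3*exp(2*d) + 4*exp(d) + 1)*exp(d)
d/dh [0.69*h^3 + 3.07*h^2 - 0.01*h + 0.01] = 2.07*h^2 + 6.14*h - 0.01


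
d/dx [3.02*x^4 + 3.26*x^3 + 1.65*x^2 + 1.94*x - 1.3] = 12.08*x^3 + 9.78*x^2 + 3.3*x + 1.94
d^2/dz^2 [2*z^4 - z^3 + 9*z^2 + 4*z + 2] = 24*z^2 - 6*z + 18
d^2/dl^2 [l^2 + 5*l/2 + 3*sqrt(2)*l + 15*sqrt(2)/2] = 2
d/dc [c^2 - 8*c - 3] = 2*c - 8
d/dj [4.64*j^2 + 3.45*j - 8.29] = 9.28*j + 3.45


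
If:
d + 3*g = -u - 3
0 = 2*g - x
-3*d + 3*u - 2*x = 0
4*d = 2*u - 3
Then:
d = -3/2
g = 0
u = -3/2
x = 0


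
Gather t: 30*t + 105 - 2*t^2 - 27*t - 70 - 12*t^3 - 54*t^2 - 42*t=-12*t^3 - 56*t^2 - 39*t + 35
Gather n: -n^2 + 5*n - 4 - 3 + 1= -n^2 + 5*n - 6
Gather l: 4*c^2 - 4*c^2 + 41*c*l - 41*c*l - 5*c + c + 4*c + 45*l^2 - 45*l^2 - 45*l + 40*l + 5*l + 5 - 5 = 0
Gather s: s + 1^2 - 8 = s - 7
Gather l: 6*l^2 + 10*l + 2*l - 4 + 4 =6*l^2 + 12*l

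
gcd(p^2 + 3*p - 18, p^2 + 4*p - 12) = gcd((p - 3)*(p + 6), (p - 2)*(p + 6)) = p + 6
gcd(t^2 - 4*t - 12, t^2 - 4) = t + 2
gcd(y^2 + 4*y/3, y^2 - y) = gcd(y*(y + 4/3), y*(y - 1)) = y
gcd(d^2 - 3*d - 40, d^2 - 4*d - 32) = d - 8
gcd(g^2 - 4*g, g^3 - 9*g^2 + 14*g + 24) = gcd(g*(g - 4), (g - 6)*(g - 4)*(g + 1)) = g - 4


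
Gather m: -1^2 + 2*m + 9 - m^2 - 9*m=-m^2 - 7*m + 8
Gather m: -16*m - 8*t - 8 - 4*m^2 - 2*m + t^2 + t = -4*m^2 - 18*m + t^2 - 7*t - 8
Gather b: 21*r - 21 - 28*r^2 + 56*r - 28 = -28*r^2 + 77*r - 49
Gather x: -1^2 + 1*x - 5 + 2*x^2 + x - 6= 2*x^2 + 2*x - 12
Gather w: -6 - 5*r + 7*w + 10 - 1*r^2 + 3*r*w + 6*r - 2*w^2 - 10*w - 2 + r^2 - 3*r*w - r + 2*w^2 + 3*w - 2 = 0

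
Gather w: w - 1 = w - 1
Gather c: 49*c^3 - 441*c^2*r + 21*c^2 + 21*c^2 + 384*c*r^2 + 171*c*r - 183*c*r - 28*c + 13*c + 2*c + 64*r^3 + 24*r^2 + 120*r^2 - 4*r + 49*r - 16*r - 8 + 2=49*c^3 + c^2*(42 - 441*r) + c*(384*r^2 - 12*r - 13) + 64*r^3 + 144*r^2 + 29*r - 6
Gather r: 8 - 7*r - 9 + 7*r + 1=0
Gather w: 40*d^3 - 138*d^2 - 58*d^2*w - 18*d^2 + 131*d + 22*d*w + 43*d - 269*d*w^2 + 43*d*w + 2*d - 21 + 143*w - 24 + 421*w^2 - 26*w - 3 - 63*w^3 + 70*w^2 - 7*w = 40*d^3 - 156*d^2 + 176*d - 63*w^3 + w^2*(491 - 269*d) + w*(-58*d^2 + 65*d + 110) - 48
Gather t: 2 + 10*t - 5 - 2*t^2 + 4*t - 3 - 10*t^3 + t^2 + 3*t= -10*t^3 - t^2 + 17*t - 6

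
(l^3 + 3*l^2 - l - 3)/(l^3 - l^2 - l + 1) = (l + 3)/(l - 1)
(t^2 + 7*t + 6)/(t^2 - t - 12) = (t^2 + 7*t + 6)/(t^2 - t - 12)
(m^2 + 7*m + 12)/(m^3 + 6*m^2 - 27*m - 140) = (m + 3)/(m^2 + 2*m - 35)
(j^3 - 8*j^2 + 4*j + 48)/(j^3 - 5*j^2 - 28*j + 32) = (j^3 - 8*j^2 + 4*j + 48)/(j^3 - 5*j^2 - 28*j + 32)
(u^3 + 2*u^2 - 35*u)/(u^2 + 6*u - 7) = u*(u - 5)/(u - 1)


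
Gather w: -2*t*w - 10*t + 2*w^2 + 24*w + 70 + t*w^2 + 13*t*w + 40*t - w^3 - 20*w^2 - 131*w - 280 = 30*t - w^3 + w^2*(t - 18) + w*(11*t - 107) - 210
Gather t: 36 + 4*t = 4*t + 36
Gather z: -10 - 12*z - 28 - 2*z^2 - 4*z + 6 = -2*z^2 - 16*z - 32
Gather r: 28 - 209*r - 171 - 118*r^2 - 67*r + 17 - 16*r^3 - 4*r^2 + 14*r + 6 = -16*r^3 - 122*r^2 - 262*r - 120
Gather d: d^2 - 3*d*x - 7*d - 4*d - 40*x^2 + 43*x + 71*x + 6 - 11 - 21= d^2 + d*(-3*x - 11) - 40*x^2 + 114*x - 26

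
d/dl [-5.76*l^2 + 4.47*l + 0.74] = 4.47 - 11.52*l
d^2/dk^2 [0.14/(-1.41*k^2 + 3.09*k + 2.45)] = (-0.556668*k^2 + 1.219932*k + 0.14*(2.82*k - 3.09)*(5.64*k - 6.18) + 0.96726)/(-1.41*k^2 + 3.09*k + 2.45)^3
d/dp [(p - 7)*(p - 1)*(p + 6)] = 3*p^2 - 4*p - 41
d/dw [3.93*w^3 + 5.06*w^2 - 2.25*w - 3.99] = 11.79*w^2 + 10.12*w - 2.25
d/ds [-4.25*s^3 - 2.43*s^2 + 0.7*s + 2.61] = -12.75*s^2 - 4.86*s + 0.7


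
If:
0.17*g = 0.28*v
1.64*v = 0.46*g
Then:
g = 0.00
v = 0.00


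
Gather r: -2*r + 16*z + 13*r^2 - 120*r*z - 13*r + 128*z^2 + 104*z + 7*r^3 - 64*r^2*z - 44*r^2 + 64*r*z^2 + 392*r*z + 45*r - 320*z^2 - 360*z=7*r^3 + r^2*(-64*z - 31) + r*(64*z^2 + 272*z + 30) - 192*z^2 - 240*z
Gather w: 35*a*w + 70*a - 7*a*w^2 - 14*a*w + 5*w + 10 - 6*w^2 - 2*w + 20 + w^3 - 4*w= 70*a + w^3 + w^2*(-7*a - 6) + w*(21*a - 1) + 30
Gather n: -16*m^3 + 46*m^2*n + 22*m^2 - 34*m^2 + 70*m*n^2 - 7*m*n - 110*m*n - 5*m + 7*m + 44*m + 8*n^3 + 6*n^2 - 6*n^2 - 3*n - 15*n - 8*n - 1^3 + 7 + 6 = -16*m^3 - 12*m^2 + 70*m*n^2 + 46*m + 8*n^3 + n*(46*m^2 - 117*m - 26) + 12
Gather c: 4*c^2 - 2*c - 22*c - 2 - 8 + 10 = 4*c^2 - 24*c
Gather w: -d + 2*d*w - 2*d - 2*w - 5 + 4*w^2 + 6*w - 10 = -3*d + 4*w^2 + w*(2*d + 4) - 15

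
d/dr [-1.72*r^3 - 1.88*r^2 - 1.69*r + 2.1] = -5.16*r^2 - 3.76*r - 1.69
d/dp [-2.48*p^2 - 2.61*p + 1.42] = -4.96*p - 2.61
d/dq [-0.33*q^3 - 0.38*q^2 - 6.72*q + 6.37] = -0.99*q^2 - 0.76*q - 6.72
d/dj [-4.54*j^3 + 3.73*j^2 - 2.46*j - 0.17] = -13.62*j^2 + 7.46*j - 2.46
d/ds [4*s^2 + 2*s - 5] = 8*s + 2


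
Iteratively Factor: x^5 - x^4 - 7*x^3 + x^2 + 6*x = (x - 1)*(x^4 - 7*x^2 - 6*x) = (x - 1)*(x + 2)*(x^3 - 2*x^2 - 3*x) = (x - 3)*(x - 1)*(x + 2)*(x^2 + x) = (x - 3)*(x - 1)*(x + 1)*(x + 2)*(x)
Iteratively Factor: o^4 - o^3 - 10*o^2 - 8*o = (o + 2)*(o^3 - 3*o^2 - 4*o) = (o - 4)*(o + 2)*(o^2 + o) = o*(o - 4)*(o + 2)*(o + 1)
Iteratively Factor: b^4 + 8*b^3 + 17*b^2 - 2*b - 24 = (b - 1)*(b^3 + 9*b^2 + 26*b + 24) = (b - 1)*(b + 2)*(b^2 + 7*b + 12) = (b - 1)*(b + 2)*(b + 4)*(b + 3)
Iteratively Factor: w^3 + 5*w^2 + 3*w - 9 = (w + 3)*(w^2 + 2*w - 3) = (w - 1)*(w + 3)*(w + 3)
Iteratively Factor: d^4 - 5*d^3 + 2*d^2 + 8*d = (d + 1)*(d^3 - 6*d^2 + 8*d) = (d - 2)*(d + 1)*(d^2 - 4*d) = (d - 4)*(d - 2)*(d + 1)*(d)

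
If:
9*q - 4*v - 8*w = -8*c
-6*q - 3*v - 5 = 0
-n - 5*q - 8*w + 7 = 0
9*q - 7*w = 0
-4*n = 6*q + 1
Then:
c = -11809/9264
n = -401/386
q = 203/386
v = -1574/579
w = 261/386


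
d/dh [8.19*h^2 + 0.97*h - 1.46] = 16.38*h + 0.97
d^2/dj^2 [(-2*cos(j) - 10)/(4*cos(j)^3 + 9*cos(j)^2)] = 2*(64*cos(j) + 828*tan(j)^4 + 1965/cos(j) + 2100/cos(j)^2 - 3042/cos(j)^3 - 3258/cos(j)^4)/(4*cos(j) + 9)^3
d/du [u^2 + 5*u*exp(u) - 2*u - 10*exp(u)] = 5*u*exp(u) + 2*u - 5*exp(u) - 2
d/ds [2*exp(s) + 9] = 2*exp(s)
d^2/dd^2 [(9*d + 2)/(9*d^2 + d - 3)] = 2*(-27*(9*d + 1)*(9*d^2 + d - 3) + (9*d + 2)*(18*d + 1)^2)/(9*d^2 + d - 3)^3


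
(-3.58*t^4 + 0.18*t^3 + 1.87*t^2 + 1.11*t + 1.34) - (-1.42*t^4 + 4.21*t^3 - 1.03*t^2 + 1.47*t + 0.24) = -2.16*t^4 - 4.03*t^3 + 2.9*t^2 - 0.36*t + 1.1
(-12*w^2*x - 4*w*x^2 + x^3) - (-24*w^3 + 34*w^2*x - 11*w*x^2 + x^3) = 24*w^3 - 46*w^2*x + 7*w*x^2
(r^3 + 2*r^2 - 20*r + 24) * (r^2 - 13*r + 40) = r^5 - 11*r^4 - 6*r^3 + 364*r^2 - 1112*r + 960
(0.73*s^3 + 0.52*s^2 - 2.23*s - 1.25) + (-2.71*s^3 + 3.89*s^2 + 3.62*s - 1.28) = -1.98*s^3 + 4.41*s^2 + 1.39*s - 2.53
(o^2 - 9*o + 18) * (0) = 0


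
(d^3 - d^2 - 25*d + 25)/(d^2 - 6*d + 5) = d + 5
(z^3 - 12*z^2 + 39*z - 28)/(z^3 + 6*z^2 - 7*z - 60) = (z^3 - 12*z^2 + 39*z - 28)/(z^3 + 6*z^2 - 7*z - 60)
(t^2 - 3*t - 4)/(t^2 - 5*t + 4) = (t + 1)/(t - 1)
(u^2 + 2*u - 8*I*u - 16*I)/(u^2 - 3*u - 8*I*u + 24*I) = (u + 2)/(u - 3)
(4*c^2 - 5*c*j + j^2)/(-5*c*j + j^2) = (-4*c^2 + 5*c*j - j^2)/(j*(5*c - j))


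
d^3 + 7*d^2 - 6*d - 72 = (d - 3)*(d + 4)*(d + 6)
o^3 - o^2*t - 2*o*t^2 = o*(o - 2*t)*(o + t)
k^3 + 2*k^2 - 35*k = k*(k - 5)*(k + 7)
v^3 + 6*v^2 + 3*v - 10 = (v - 1)*(v + 2)*(v + 5)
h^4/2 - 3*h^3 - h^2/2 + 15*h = h*(h/2 + 1)*(h - 5)*(h - 3)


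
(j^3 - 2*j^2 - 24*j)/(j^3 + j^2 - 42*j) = (j + 4)/(j + 7)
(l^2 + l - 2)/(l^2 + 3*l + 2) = (l - 1)/(l + 1)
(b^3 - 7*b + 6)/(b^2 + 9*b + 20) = (b^3 - 7*b + 6)/(b^2 + 9*b + 20)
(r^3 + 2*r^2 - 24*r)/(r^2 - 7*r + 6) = r*(r^2 + 2*r - 24)/(r^2 - 7*r + 6)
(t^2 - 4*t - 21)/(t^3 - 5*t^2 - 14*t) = (t + 3)/(t*(t + 2))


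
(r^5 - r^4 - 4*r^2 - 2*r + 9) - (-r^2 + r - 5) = r^5 - r^4 - 3*r^2 - 3*r + 14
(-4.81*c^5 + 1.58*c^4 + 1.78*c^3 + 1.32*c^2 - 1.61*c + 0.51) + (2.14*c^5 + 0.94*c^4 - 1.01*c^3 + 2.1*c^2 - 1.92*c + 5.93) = -2.67*c^5 + 2.52*c^4 + 0.77*c^3 + 3.42*c^2 - 3.53*c + 6.44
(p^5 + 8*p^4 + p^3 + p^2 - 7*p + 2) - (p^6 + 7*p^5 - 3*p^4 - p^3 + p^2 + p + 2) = -p^6 - 6*p^5 + 11*p^4 + 2*p^3 - 8*p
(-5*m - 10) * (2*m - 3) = -10*m^2 - 5*m + 30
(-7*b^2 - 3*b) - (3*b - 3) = -7*b^2 - 6*b + 3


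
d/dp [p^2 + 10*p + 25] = 2*p + 10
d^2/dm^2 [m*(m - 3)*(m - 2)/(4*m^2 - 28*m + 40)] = 5/(m^3 - 15*m^2 + 75*m - 125)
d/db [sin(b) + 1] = cos(b)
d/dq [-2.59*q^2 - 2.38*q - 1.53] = -5.18*q - 2.38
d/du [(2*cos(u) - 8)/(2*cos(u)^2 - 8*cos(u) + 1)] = 2*(-16*cos(u) + cos(2*u) + 32)*sin(u)/(-8*cos(u) + cos(2*u) + 2)^2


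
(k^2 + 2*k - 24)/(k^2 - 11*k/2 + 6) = 2*(k + 6)/(2*k - 3)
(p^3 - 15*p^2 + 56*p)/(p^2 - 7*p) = p - 8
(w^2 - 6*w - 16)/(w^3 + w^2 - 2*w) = (w - 8)/(w*(w - 1))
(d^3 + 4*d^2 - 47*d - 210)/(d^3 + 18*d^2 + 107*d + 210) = (d - 7)/(d + 7)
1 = 1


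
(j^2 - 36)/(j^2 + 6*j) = (j - 6)/j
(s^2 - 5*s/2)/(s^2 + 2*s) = (s - 5/2)/(s + 2)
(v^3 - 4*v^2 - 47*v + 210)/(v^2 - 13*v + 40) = (v^2 + v - 42)/(v - 8)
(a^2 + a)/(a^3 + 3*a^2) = (a + 1)/(a*(a + 3))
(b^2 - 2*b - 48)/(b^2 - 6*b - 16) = (b + 6)/(b + 2)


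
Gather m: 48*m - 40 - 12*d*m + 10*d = 10*d + m*(48 - 12*d) - 40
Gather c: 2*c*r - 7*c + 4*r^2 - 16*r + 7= c*(2*r - 7) + 4*r^2 - 16*r + 7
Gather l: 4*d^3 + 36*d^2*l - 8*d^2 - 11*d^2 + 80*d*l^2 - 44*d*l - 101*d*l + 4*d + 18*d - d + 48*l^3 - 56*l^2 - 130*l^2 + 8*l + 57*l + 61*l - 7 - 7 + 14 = 4*d^3 - 19*d^2 + 21*d + 48*l^3 + l^2*(80*d - 186) + l*(36*d^2 - 145*d + 126)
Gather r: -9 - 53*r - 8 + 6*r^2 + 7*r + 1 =6*r^2 - 46*r - 16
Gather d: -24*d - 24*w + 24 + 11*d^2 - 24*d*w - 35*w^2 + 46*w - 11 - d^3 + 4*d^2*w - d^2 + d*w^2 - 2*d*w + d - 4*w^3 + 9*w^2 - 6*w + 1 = -d^3 + d^2*(4*w + 10) + d*(w^2 - 26*w - 23) - 4*w^3 - 26*w^2 + 16*w + 14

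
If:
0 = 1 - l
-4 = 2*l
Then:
No Solution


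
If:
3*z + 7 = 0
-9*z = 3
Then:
No Solution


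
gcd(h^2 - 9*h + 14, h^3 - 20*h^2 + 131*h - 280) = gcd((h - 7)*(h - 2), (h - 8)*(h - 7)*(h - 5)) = h - 7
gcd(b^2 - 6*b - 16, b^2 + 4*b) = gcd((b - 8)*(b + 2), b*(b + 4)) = 1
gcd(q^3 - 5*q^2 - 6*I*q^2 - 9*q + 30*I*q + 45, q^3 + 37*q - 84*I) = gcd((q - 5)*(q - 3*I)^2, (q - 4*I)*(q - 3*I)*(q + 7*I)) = q - 3*I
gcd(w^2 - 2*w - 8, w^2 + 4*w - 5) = 1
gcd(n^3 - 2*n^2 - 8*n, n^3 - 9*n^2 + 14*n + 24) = n - 4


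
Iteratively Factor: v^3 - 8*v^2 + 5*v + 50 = (v - 5)*(v^2 - 3*v - 10) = (v - 5)^2*(v + 2)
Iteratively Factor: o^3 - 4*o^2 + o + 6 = (o - 3)*(o^2 - o - 2) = (o - 3)*(o - 2)*(o + 1)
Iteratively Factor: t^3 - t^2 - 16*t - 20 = (t + 2)*(t^2 - 3*t - 10) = (t - 5)*(t + 2)*(t + 2)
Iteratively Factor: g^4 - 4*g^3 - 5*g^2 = (g)*(g^3 - 4*g^2 - 5*g) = g*(g + 1)*(g^2 - 5*g) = g*(g - 5)*(g + 1)*(g)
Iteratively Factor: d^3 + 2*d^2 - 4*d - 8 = (d + 2)*(d^2 - 4) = (d - 2)*(d + 2)*(d + 2)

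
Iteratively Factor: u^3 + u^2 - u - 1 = (u + 1)*(u^2 - 1) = (u - 1)*(u + 1)*(u + 1)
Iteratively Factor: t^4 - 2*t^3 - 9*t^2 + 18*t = (t - 3)*(t^3 + t^2 - 6*t) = (t - 3)*(t - 2)*(t^2 + 3*t) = t*(t - 3)*(t - 2)*(t + 3)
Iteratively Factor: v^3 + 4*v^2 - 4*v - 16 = (v + 4)*(v^2 - 4) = (v + 2)*(v + 4)*(v - 2)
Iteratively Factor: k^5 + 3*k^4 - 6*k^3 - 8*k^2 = (k + 4)*(k^4 - k^3 - 2*k^2) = k*(k + 4)*(k^3 - k^2 - 2*k) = k*(k + 1)*(k + 4)*(k^2 - 2*k) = k^2*(k + 1)*(k + 4)*(k - 2)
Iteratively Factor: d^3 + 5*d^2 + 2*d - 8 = (d + 4)*(d^2 + d - 2) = (d - 1)*(d + 4)*(d + 2)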